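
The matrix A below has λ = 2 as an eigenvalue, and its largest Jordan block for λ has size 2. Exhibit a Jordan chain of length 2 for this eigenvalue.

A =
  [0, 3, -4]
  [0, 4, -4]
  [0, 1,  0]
A Jordan chain for λ = 2 of length 2:
v_1 = (1, 2, 1)ᵀ
v_2 = (1, 1, 0)ᵀ

Let N = A − (2)·I. We want v_2 with N^2 v_2 = 0 but N^1 v_2 ≠ 0; then v_{j-1} := N · v_j for j = 2, …, 2.

Pick v_2 = (1, 1, 0)ᵀ.
Then v_1 = N · v_2 = (1, 2, 1)ᵀ.

Sanity check: (A − (2)·I) v_1 = (0, 0, 0)ᵀ = 0. ✓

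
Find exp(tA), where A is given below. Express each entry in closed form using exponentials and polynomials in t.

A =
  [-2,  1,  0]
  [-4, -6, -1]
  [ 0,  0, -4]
e^{tA} =
  [2*t*exp(-4*t) + exp(-4*t), t*exp(-4*t), -t^2*exp(-4*t)/2]
  [-4*t*exp(-4*t), -2*t*exp(-4*t) + exp(-4*t), t^2*exp(-4*t) - t*exp(-4*t)]
  [0, 0, exp(-4*t)]

Strategy: write A = P · J · P⁻¹ where J is a Jordan canonical form, so e^{tA} = P · e^{tJ} · P⁻¹, and e^{tJ} can be computed block-by-block.

A has Jordan form
J =
  [-4,  1,  0]
  [ 0, -4,  1]
  [ 0,  0, -4]
(up to reordering of blocks).

Per-block formulas:
  For a 3×3 Jordan block J_3(-4): exp(t · J_3(-4)) = e^(-4t)·(I + t·N + (t^2/2)·N^2), where N is the 3×3 nilpotent shift.

After assembling e^{tJ} and conjugating by P, we get:

e^{tA} =
  [2*t*exp(-4*t) + exp(-4*t), t*exp(-4*t), -t^2*exp(-4*t)/2]
  [-4*t*exp(-4*t), -2*t*exp(-4*t) + exp(-4*t), t^2*exp(-4*t) - t*exp(-4*t)]
  [0, 0, exp(-4*t)]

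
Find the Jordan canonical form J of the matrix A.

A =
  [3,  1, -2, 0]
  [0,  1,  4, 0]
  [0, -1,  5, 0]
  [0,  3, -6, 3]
J_2(3) ⊕ J_1(3) ⊕ J_1(3)

The characteristic polynomial is
  det(x·I − A) = x^4 - 12*x^3 + 54*x^2 - 108*x + 81 = (x - 3)^4

Eigenvalues and multiplicities (the geometric multiplicity of λ is n − rank(A − λI), which equals the number of Jordan blocks for λ):
  λ = 3: algebraic multiplicity = 4, geometric multiplicity = 3

Determining the block sizes for each eigenvalue:
  λ = 3: 3 blocks summing to 4 forces exactly one block of size 2 and the rest size 1 → block sizes [2, 1, 1]

Assembling the blocks gives a Jordan form
J =
  [3, 1, 0, 0]
  [0, 3, 0, 0]
  [0, 0, 3, 0]
  [0, 0, 0, 3]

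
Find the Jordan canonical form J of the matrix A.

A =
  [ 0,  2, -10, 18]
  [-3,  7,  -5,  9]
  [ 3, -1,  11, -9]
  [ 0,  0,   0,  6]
J_2(6) ⊕ J_1(6) ⊕ J_1(6)

The characteristic polynomial is
  det(x·I − A) = x^4 - 24*x^3 + 216*x^2 - 864*x + 1296 = (x - 6)^4

Eigenvalues and multiplicities (the geometric multiplicity of λ is n − rank(A − λI), which equals the number of Jordan blocks for λ):
  λ = 6: algebraic multiplicity = 4, geometric multiplicity = 3

Determining the block sizes for each eigenvalue:
  λ = 6: 3 blocks summing to 4 forces exactly one block of size 2 and the rest size 1 → block sizes [2, 1, 1]

Assembling the blocks gives a Jordan form
J =
  [6, 1, 0, 0]
  [0, 6, 0, 0]
  [0, 0, 6, 0]
  [0, 0, 0, 6]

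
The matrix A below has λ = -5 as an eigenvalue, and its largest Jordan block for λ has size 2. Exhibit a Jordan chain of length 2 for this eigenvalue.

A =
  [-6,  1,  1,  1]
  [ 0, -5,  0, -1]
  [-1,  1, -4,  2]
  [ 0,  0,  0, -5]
A Jordan chain for λ = -5 of length 2:
v_1 = (-1, 0, -1, 0)ᵀ
v_2 = (1, 0, 0, 0)ᵀ

Let N = A − (-5)·I. We want v_2 with N^2 v_2 = 0 but N^1 v_2 ≠ 0; then v_{j-1} := N · v_j for j = 2, …, 2.

Pick v_2 = (1, 0, 0, 0)ᵀ.
Then v_1 = N · v_2 = (-1, 0, -1, 0)ᵀ.

Sanity check: (A − (-5)·I) v_1 = (0, 0, 0, 0)ᵀ = 0. ✓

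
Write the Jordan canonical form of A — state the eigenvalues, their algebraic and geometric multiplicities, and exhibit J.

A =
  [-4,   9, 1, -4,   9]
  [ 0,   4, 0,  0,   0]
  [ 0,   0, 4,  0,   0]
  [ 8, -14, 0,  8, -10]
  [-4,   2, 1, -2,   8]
J_3(4) ⊕ J_1(4) ⊕ J_1(4)

The characteristic polynomial is
  det(x·I − A) = x^5 - 20*x^4 + 160*x^3 - 640*x^2 + 1280*x - 1024 = (x - 4)^5

Eigenvalues and multiplicities (the geometric multiplicity of λ is n − rank(A − λI), which equals the number of Jordan blocks for λ):
  λ = 4: algebraic multiplicity = 5, geometric multiplicity = 3

Determining the block sizes for each eigenvalue:
  λ = 4: with am = 5 and gm = 3, the partition is not yet determined (e.g. several partitions of 5 into 3 parts exist). Let N = A − (4)·I. Computing rank(N^1) = 2, rank(N^2) = 1, rank(N^3) = 0; the number of blocks of size ≥ j is rank(N^{j−1}) − rank(N^j), giving [3, 1, 1]. So we have 1 block(s) of size 3, 2 block(s) of size 1 → block sizes [3, 1, 1]

Assembling the blocks gives a Jordan form
J =
  [4, 1, 0, 0, 0]
  [0, 4, 1, 0, 0]
  [0, 0, 4, 0, 0]
  [0, 0, 0, 4, 0]
  [0, 0, 0, 0, 4]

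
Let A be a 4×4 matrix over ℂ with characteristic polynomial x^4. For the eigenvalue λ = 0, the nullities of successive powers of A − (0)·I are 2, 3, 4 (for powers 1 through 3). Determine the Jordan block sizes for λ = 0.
Block sizes for λ = 0: [3, 1]

From the dimensions of kernels of powers, the number of Jordan blocks of size at least j is d_j − d_{j−1} where d_j = dim ker(N^j) (with d_0 = 0). Computing the differences gives [2, 1, 1].
The number of blocks of size exactly k is (#blocks of size ≥ k) − (#blocks of size ≥ k + 1), so the partition is: 1 block(s) of size 1, 1 block(s) of size 3.
In nonincreasing order the block sizes are [3, 1].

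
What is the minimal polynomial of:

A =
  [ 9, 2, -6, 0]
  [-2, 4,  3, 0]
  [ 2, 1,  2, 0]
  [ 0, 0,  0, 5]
x^2 - 10*x + 25

The characteristic polynomial is χ_A(x) = (x - 5)^4, so the eigenvalues are known. The minimal polynomial is
  m_A(x) = Π_λ (x − λ)^{k_λ}
where k_λ is the size of the *largest* Jordan block for λ (equivalently, the smallest k with (A − λI)^k v = 0 for every generalised eigenvector v of λ).

  λ = 5: largest Jordan block has size 2, contributing (x − 5)^2

So m_A(x) = (x - 5)^2 = x^2 - 10*x + 25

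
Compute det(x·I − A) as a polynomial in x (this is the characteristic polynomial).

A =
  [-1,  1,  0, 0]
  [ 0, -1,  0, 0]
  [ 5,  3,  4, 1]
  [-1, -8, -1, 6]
x^4 - 8*x^3 + 6*x^2 + 40*x + 25

Expanding det(x·I − A) (e.g. by cofactor expansion or by noting that A is similar to its Jordan form J, which has the same characteristic polynomial as A) gives
  χ_A(x) = x^4 - 8*x^3 + 6*x^2 + 40*x + 25
which factors as (x - 5)^2*(x + 1)^2. The eigenvalues (with algebraic multiplicities) are λ = -1 with multiplicity 2, λ = 5 with multiplicity 2.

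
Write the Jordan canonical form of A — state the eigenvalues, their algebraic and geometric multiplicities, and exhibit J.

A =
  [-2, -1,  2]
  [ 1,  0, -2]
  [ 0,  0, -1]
J_2(-1) ⊕ J_1(-1)

The characteristic polynomial is
  det(x·I − A) = x^3 + 3*x^2 + 3*x + 1 = (x + 1)^3

Eigenvalues and multiplicities (the geometric multiplicity of λ is n − rank(A − λI), which equals the number of Jordan blocks for λ):
  λ = -1: algebraic multiplicity = 3, geometric multiplicity = 2

Determining the block sizes for each eigenvalue:
  λ = -1: 2 blocks summing to 3 forces exactly one block of size 2 and the rest size 1 → block sizes [2, 1]

Assembling the blocks gives a Jordan form
J =
  [-1,  1,  0]
  [ 0, -1,  0]
  [ 0,  0, -1]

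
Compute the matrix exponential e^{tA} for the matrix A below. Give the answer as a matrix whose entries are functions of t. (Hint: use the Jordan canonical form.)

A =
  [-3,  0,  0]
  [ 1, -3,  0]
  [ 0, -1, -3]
e^{tA} =
  [exp(-3*t), 0, 0]
  [t*exp(-3*t), exp(-3*t), 0]
  [-t^2*exp(-3*t)/2, -t*exp(-3*t), exp(-3*t)]

Strategy: write A = P · J · P⁻¹ where J is a Jordan canonical form, so e^{tA} = P · e^{tJ} · P⁻¹, and e^{tJ} can be computed block-by-block.

A has Jordan form
J =
  [-3,  1,  0]
  [ 0, -3,  1]
  [ 0,  0, -3]
(up to reordering of blocks).

Per-block formulas:
  For a 3×3 Jordan block J_3(-3): exp(t · J_3(-3)) = e^(-3t)·(I + t·N + (t^2/2)·N^2), where N is the 3×3 nilpotent shift.

After assembling e^{tJ} and conjugating by P, we get:

e^{tA} =
  [exp(-3*t), 0, 0]
  [t*exp(-3*t), exp(-3*t), 0]
  [-t^2*exp(-3*t)/2, -t*exp(-3*t), exp(-3*t)]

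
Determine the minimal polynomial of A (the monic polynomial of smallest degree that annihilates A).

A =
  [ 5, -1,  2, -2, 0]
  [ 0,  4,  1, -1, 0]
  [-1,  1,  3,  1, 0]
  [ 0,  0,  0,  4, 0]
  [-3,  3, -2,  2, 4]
x^3 - 12*x^2 + 48*x - 64

The characteristic polynomial is χ_A(x) = (x - 4)^5, so the eigenvalues are known. The minimal polynomial is
  m_A(x) = Π_λ (x − λ)^{k_λ}
where k_λ is the size of the *largest* Jordan block for λ (equivalently, the smallest k with (A − λI)^k v = 0 for every generalised eigenvector v of λ).

  λ = 4: largest Jordan block has size 3, contributing (x − 4)^3

So m_A(x) = (x - 4)^3 = x^3 - 12*x^2 + 48*x - 64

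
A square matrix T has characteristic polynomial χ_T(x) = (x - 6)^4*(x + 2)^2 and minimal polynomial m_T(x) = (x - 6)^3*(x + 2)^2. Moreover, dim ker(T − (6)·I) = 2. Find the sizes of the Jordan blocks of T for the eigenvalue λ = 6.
Block sizes for λ = 6: [3, 1]

Step 1 — from the characteristic polynomial, algebraic multiplicity of λ = 6 is 4. From dim ker(T − (6)·I) = 2, there are exactly 2 Jordan blocks for λ = 6.
Step 2 — from the minimal polynomial, the factor (x − 6)^3 tells us the largest block for λ = 6 has size 3.
Step 3 — with total size 4, 2 blocks, and largest block 3, the block sizes (in nonincreasing order) are [3, 1].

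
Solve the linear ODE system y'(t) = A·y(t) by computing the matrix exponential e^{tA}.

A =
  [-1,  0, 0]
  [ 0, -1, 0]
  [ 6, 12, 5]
e^{tA} =
  [exp(-t), 0, 0]
  [0, exp(-t), 0]
  [exp(5*t) - exp(-t), 2*exp(5*t) - 2*exp(-t), exp(5*t)]

Strategy: write A = P · J · P⁻¹ where J is a Jordan canonical form, so e^{tA} = P · e^{tJ} · P⁻¹, and e^{tJ} can be computed block-by-block.

A has Jordan form
J =
  [-1,  0, 0]
  [ 0, -1, 0]
  [ 0,  0, 5]
(up to reordering of blocks).

Per-block formulas:
  For a 1×1 block at λ = -1: exp(t · [-1]) = [e^(-1t)].
  For a 1×1 block at λ = 5: exp(t · [5]) = [e^(5t)].

After assembling e^{tJ} and conjugating by P, we get:

e^{tA} =
  [exp(-t), 0, 0]
  [0, exp(-t), 0]
  [exp(5*t) - exp(-t), 2*exp(5*t) - 2*exp(-t), exp(5*t)]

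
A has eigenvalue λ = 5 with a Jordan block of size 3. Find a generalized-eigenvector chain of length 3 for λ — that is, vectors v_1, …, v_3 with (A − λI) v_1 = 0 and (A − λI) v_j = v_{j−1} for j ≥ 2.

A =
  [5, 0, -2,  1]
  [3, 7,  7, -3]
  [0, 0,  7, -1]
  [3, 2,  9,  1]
A Jordan chain for λ = 5 of length 3:
v_1 = (3, -3, -3, -6)ᵀ
v_2 = (0, 3, 0, 3)ᵀ
v_3 = (1, 0, 0, 0)ᵀ

Let N = A − (5)·I. We want v_3 with N^3 v_3 = 0 but N^2 v_3 ≠ 0; then v_{j-1} := N · v_j for j = 3, …, 2.

Pick v_3 = (1, 0, 0, 0)ᵀ.
Then v_2 = N · v_3 = (0, 3, 0, 3)ᵀ.
Then v_1 = N · v_2 = (3, -3, -3, -6)ᵀ.

Sanity check: (A − (5)·I) v_1 = (0, 0, 0, 0)ᵀ = 0. ✓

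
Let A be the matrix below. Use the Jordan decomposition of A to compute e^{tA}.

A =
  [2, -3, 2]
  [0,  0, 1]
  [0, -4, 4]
e^{tA} =
  [exp(2*t), -t^2*exp(2*t) - 3*t*exp(2*t), t^2*exp(2*t)/2 + 2*t*exp(2*t)]
  [0, -2*t*exp(2*t) + exp(2*t), t*exp(2*t)]
  [0, -4*t*exp(2*t), 2*t*exp(2*t) + exp(2*t)]

Strategy: write A = P · J · P⁻¹ where J is a Jordan canonical form, so e^{tA} = P · e^{tJ} · P⁻¹, and e^{tJ} can be computed block-by-block.

A has Jordan form
J =
  [2, 1, 0]
  [0, 2, 1]
  [0, 0, 2]
(up to reordering of blocks).

Per-block formulas:
  For a 3×3 Jordan block J_3(2): exp(t · J_3(2)) = e^(2t)·(I + t·N + (t^2/2)·N^2), where N is the 3×3 nilpotent shift.

After assembling e^{tJ} and conjugating by P, we get:

e^{tA} =
  [exp(2*t), -t^2*exp(2*t) - 3*t*exp(2*t), t^2*exp(2*t)/2 + 2*t*exp(2*t)]
  [0, -2*t*exp(2*t) + exp(2*t), t*exp(2*t)]
  [0, -4*t*exp(2*t), 2*t*exp(2*t) + exp(2*t)]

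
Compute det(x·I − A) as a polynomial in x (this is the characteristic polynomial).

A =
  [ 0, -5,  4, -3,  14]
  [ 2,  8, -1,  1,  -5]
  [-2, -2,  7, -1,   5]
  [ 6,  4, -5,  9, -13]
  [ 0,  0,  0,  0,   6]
x^5 - 30*x^4 + 360*x^3 - 2160*x^2 + 6480*x - 7776

Expanding det(x·I − A) (e.g. by cofactor expansion or by noting that A is similar to its Jordan form J, which has the same characteristic polynomial as A) gives
  χ_A(x) = x^5 - 30*x^4 + 360*x^3 - 2160*x^2 + 6480*x - 7776
which factors as (x - 6)^5. The eigenvalues (with algebraic multiplicities) are λ = 6 with multiplicity 5.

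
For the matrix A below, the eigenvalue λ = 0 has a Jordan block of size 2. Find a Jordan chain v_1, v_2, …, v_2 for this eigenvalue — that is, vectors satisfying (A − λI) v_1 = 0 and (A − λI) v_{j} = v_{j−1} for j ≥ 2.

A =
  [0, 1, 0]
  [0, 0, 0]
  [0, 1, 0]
A Jordan chain for λ = 0 of length 2:
v_1 = (1, 0, 1)ᵀ
v_2 = (0, 1, 0)ᵀ

Let N = A − (0)·I. We want v_2 with N^2 v_2 = 0 but N^1 v_2 ≠ 0; then v_{j-1} := N · v_j for j = 2, …, 2.

Pick v_2 = (0, 1, 0)ᵀ.
Then v_1 = N · v_2 = (1, 0, 1)ᵀ.

Sanity check: (A − (0)·I) v_1 = (0, 0, 0)ᵀ = 0. ✓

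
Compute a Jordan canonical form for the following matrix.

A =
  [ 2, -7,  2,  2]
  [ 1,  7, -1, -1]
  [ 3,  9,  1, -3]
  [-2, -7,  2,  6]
J_3(4) ⊕ J_1(4)

The characteristic polynomial is
  det(x·I − A) = x^4 - 16*x^3 + 96*x^2 - 256*x + 256 = (x - 4)^4

Eigenvalues and multiplicities (the geometric multiplicity of λ is n − rank(A − λI), which equals the number of Jordan blocks for λ):
  λ = 4: algebraic multiplicity = 4, geometric multiplicity = 2

Determining the block sizes for each eigenvalue:
  λ = 4: with am = 4 and gm = 2, the partition is not yet determined (e.g. several partitions of 4 into 2 parts exist). Let N = A − (4)·I. Computing rank(N^1) = 2, rank(N^2) = 1, rank(N^3) = 0; the number of blocks of size ≥ j is rank(N^{j−1}) − rank(N^j), giving [2, 1, 1]. So we have 1 block(s) of size 3, 1 block(s) of size 1 → block sizes [3, 1]

Assembling the blocks gives a Jordan form
J =
  [4, 1, 0, 0]
  [0, 4, 1, 0]
  [0, 0, 4, 0]
  [0, 0, 0, 4]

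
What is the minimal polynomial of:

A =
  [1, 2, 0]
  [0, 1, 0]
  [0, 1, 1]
x^2 - 2*x + 1

The characteristic polynomial is χ_A(x) = (x - 1)^3, so the eigenvalues are known. The minimal polynomial is
  m_A(x) = Π_λ (x − λ)^{k_λ}
where k_λ is the size of the *largest* Jordan block for λ (equivalently, the smallest k with (A − λI)^k v = 0 for every generalised eigenvector v of λ).

  λ = 1: largest Jordan block has size 2, contributing (x − 1)^2

So m_A(x) = (x - 1)^2 = x^2 - 2*x + 1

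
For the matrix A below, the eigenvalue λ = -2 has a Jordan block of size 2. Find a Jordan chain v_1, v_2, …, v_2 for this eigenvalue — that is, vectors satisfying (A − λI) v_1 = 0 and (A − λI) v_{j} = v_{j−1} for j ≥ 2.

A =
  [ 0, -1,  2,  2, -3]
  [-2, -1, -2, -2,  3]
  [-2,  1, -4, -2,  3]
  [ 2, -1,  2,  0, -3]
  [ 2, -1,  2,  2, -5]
A Jordan chain for λ = -2 of length 2:
v_1 = (2, -2, -2, 2, 2)ᵀ
v_2 = (1, 0, 0, 0, 0)ᵀ

Let N = A − (-2)·I. We want v_2 with N^2 v_2 = 0 but N^1 v_2 ≠ 0; then v_{j-1} := N · v_j for j = 2, …, 2.

Pick v_2 = (1, 0, 0, 0, 0)ᵀ.
Then v_1 = N · v_2 = (2, -2, -2, 2, 2)ᵀ.

Sanity check: (A − (-2)·I) v_1 = (0, 0, 0, 0, 0)ᵀ = 0. ✓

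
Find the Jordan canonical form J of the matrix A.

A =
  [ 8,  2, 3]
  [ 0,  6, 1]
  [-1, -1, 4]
J_3(6)

The characteristic polynomial is
  det(x·I − A) = x^3 - 18*x^2 + 108*x - 216 = (x - 6)^3

Eigenvalues and multiplicities (the geometric multiplicity of λ is n − rank(A − λI), which equals the number of Jordan blocks for λ):
  λ = 6: algebraic multiplicity = 3, geometric multiplicity = 1

Determining the block sizes for each eigenvalue:
  λ = 6: one block (gm = 1), so the single block has size am = 3 → block sizes [3]

Assembling the blocks gives a Jordan form
J =
  [6, 1, 0]
  [0, 6, 1]
  [0, 0, 6]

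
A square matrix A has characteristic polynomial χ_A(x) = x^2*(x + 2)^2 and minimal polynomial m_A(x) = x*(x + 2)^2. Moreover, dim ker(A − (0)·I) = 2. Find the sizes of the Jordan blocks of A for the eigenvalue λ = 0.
Block sizes for λ = 0: [1, 1]

Step 1 — from the characteristic polynomial, algebraic multiplicity of λ = 0 is 2. From dim ker(A − (0)·I) = 2, there are exactly 2 Jordan blocks for λ = 0.
Step 2 — from the minimal polynomial, the factor (x − 0) tells us the largest block for λ = 0 has size 1.
Step 3 — with total size 2, 2 blocks, and largest block 1, the block sizes (in nonincreasing order) are [1, 1].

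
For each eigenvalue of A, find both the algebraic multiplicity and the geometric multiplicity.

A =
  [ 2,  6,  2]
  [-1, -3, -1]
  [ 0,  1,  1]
λ = 0: alg = 3, geom = 1

Step 1 — factor the characteristic polynomial to read off the algebraic multiplicities:
  χ_A(x) = x^3

Step 2 — compute geometric multiplicities via the rank-nullity identity g(λ) = n − rank(A − λI):
  rank(A − (0)·I) = 2, so dim ker(A − (0)·I) = n − 2 = 1

Summary:
  λ = 0: algebraic multiplicity = 3, geometric multiplicity = 1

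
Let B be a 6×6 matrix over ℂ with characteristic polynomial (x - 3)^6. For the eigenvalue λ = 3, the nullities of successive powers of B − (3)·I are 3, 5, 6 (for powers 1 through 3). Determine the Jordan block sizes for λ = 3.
Block sizes for λ = 3: [3, 2, 1]

From the dimensions of kernels of powers, the number of Jordan blocks of size at least j is d_j − d_{j−1} where d_j = dim ker(N^j) (with d_0 = 0). Computing the differences gives [3, 2, 1].
The number of blocks of size exactly k is (#blocks of size ≥ k) − (#blocks of size ≥ k + 1), so the partition is: 1 block(s) of size 1, 1 block(s) of size 2, 1 block(s) of size 3.
In nonincreasing order the block sizes are [3, 2, 1].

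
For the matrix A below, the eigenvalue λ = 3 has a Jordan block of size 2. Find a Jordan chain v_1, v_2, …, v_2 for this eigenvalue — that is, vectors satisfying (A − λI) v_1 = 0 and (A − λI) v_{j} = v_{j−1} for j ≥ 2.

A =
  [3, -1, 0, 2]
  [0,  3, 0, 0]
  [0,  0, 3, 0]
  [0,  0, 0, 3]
A Jordan chain for λ = 3 of length 2:
v_1 = (-1, 0, 0, 0)ᵀ
v_2 = (0, 1, 0, 0)ᵀ

Let N = A − (3)·I. We want v_2 with N^2 v_2 = 0 but N^1 v_2 ≠ 0; then v_{j-1} := N · v_j for j = 2, …, 2.

Pick v_2 = (0, 1, 0, 0)ᵀ.
Then v_1 = N · v_2 = (-1, 0, 0, 0)ᵀ.

Sanity check: (A − (3)·I) v_1 = (0, 0, 0, 0)ᵀ = 0. ✓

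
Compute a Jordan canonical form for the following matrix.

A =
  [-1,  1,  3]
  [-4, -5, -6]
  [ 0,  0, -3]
J_2(-3) ⊕ J_1(-3)

The characteristic polynomial is
  det(x·I − A) = x^3 + 9*x^2 + 27*x + 27 = (x + 3)^3

Eigenvalues and multiplicities (the geometric multiplicity of λ is n − rank(A − λI), which equals the number of Jordan blocks for λ):
  λ = -3: algebraic multiplicity = 3, geometric multiplicity = 2

Determining the block sizes for each eigenvalue:
  λ = -3: 2 blocks summing to 3 forces exactly one block of size 2 and the rest size 1 → block sizes [2, 1]

Assembling the blocks gives a Jordan form
J =
  [-3,  1,  0]
  [ 0, -3,  0]
  [ 0,  0, -3]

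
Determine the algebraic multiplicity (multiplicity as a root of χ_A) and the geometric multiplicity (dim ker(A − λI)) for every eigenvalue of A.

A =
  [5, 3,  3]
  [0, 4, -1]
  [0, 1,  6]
λ = 5: alg = 3, geom = 2

Step 1 — factor the characteristic polynomial to read off the algebraic multiplicities:
  χ_A(x) = (x - 5)^3

Step 2 — compute geometric multiplicities via the rank-nullity identity g(λ) = n − rank(A − λI):
  rank(A − (5)·I) = 1, so dim ker(A − (5)·I) = n − 1 = 2

Summary:
  λ = 5: algebraic multiplicity = 3, geometric multiplicity = 2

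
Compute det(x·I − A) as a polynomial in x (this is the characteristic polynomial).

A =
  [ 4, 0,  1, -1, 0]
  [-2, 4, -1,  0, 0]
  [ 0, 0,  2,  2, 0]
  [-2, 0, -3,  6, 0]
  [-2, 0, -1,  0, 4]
x^5 - 20*x^4 + 160*x^3 - 640*x^2 + 1280*x - 1024

Expanding det(x·I − A) (e.g. by cofactor expansion or by noting that A is similar to its Jordan form J, which has the same characteristic polynomial as A) gives
  χ_A(x) = x^5 - 20*x^4 + 160*x^3 - 640*x^2 + 1280*x - 1024
which factors as (x - 4)^5. The eigenvalues (with algebraic multiplicities) are λ = 4 with multiplicity 5.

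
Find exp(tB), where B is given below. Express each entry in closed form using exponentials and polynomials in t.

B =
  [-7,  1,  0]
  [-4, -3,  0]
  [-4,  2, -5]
e^{tB} =
  [-2*t*exp(-5*t) + exp(-5*t), t*exp(-5*t), 0]
  [-4*t*exp(-5*t), 2*t*exp(-5*t) + exp(-5*t), 0]
  [-4*t*exp(-5*t), 2*t*exp(-5*t), exp(-5*t)]

Strategy: write B = P · J · P⁻¹ where J is a Jordan canonical form, so e^{tB} = P · e^{tJ} · P⁻¹, and e^{tJ} can be computed block-by-block.

B has Jordan form
J =
  [-5,  1,  0]
  [ 0, -5,  0]
  [ 0,  0, -5]
(up to reordering of blocks).

Per-block formulas:
  For a 1×1 block at λ = -5: exp(t · [-5]) = [e^(-5t)].
  For a 2×2 Jordan block J_2(-5): exp(t · J_2(-5)) = e^(-5t)·(I + t·N), where N is the 2×2 nilpotent shift.

After assembling e^{tJ} and conjugating by P, we get:

e^{tB} =
  [-2*t*exp(-5*t) + exp(-5*t), t*exp(-5*t), 0]
  [-4*t*exp(-5*t), 2*t*exp(-5*t) + exp(-5*t), 0]
  [-4*t*exp(-5*t), 2*t*exp(-5*t), exp(-5*t)]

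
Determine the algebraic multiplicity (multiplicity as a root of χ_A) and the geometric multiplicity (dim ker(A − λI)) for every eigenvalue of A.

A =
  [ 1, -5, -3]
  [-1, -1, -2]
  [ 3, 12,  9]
λ = 3: alg = 3, geom = 1

Step 1 — factor the characteristic polynomial to read off the algebraic multiplicities:
  χ_A(x) = (x - 3)^3

Step 2 — compute geometric multiplicities via the rank-nullity identity g(λ) = n − rank(A − λI):
  rank(A − (3)·I) = 2, so dim ker(A − (3)·I) = n − 2 = 1

Summary:
  λ = 3: algebraic multiplicity = 3, geometric multiplicity = 1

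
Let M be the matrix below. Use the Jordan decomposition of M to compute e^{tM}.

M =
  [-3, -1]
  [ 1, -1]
e^{tM} =
  [-t*exp(-2*t) + exp(-2*t), -t*exp(-2*t)]
  [t*exp(-2*t), t*exp(-2*t) + exp(-2*t)]

Strategy: write M = P · J · P⁻¹ where J is a Jordan canonical form, so e^{tM} = P · e^{tJ} · P⁻¹, and e^{tJ} can be computed block-by-block.

M has Jordan form
J =
  [-2,  1]
  [ 0, -2]
(up to reordering of blocks).

Per-block formulas:
  For a 2×2 Jordan block J_2(-2): exp(t · J_2(-2)) = e^(-2t)·(I + t·N), where N is the 2×2 nilpotent shift.

After assembling e^{tJ} and conjugating by P, we get:

e^{tM} =
  [-t*exp(-2*t) + exp(-2*t), -t*exp(-2*t)]
  [t*exp(-2*t), t*exp(-2*t) + exp(-2*t)]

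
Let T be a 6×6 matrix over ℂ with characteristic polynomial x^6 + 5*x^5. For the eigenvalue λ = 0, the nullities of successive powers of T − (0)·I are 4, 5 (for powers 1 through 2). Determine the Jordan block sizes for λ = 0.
Block sizes for λ = 0: [2, 1, 1, 1]

From the dimensions of kernels of powers, the number of Jordan blocks of size at least j is d_j − d_{j−1} where d_j = dim ker(N^j) (with d_0 = 0). Computing the differences gives [4, 1].
The number of blocks of size exactly k is (#blocks of size ≥ k) − (#blocks of size ≥ k + 1), so the partition is: 3 block(s) of size 1, 1 block(s) of size 2.
In nonincreasing order the block sizes are [2, 1, 1, 1].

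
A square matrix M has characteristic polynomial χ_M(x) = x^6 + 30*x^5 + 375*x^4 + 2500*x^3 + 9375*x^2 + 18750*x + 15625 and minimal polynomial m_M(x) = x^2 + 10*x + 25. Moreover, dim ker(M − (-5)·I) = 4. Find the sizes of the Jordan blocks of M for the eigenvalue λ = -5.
Block sizes for λ = -5: [2, 2, 1, 1]

Step 1 — from the characteristic polynomial, algebraic multiplicity of λ = -5 is 6. From dim ker(M − (-5)·I) = 4, there are exactly 4 Jordan blocks for λ = -5.
Step 2 — from the minimal polynomial, the factor (x + 5)^2 tells us the largest block for λ = -5 has size 2.
Step 3 — with total size 6, 4 blocks, and largest block 2, the block sizes (in nonincreasing order) are [2, 2, 1, 1].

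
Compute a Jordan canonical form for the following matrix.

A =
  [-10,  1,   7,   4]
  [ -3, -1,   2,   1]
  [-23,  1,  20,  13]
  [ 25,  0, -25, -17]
J_2(-2) ⊕ J_2(-2)

The characteristic polynomial is
  det(x·I − A) = x^4 + 8*x^3 + 24*x^2 + 32*x + 16 = (x + 2)^4

Eigenvalues and multiplicities (the geometric multiplicity of λ is n − rank(A − λI), which equals the number of Jordan blocks for λ):
  λ = -2: algebraic multiplicity = 4, geometric multiplicity = 2

Determining the block sizes for each eigenvalue:
  λ = -2: with am = 4 and gm = 2, the partition is not yet determined (e.g. several partitions of 4 into 2 parts exist). Let N = A − (-2)·I. Computing rank(N^1) = 2, rank(N^2) = 0; the number of blocks of size ≥ j is rank(N^{j−1}) − rank(N^j), giving [2, 2]. So we have 2 block(s) of size 2 → block sizes [2, 2]

Assembling the blocks gives a Jordan form
J =
  [-2,  1,  0,  0]
  [ 0, -2,  0,  0]
  [ 0,  0, -2,  1]
  [ 0,  0,  0, -2]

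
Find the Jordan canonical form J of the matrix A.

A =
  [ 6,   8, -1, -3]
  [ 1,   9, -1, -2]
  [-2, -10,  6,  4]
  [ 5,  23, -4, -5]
J_3(4) ⊕ J_1(4)

The characteristic polynomial is
  det(x·I − A) = x^4 - 16*x^3 + 96*x^2 - 256*x + 256 = (x - 4)^4

Eigenvalues and multiplicities (the geometric multiplicity of λ is n − rank(A − λI), which equals the number of Jordan blocks for λ):
  λ = 4: algebraic multiplicity = 4, geometric multiplicity = 2

Determining the block sizes for each eigenvalue:
  λ = 4: with am = 4 and gm = 2, the partition is not yet determined (e.g. several partitions of 4 into 2 parts exist). Let N = A − (4)·I. Computing rank(N^1) = 2, rank(N^2) = 1, rank(N^3) = 0; the number of blocks of size ≥ j is rank(N^{j−1}) − rank(N^j), giving [2, 1, 1]. So we have 1 block(s) of size 3, 1 block(s) of size 1 → block sizes [3, 1]

Assembling the blocks gives a Jordan form
J =
  [4, 1, 0, 0]
  [0, 4, 1, 0]
  [0, 0, 4, 0]
  [0, 0, 0, 4]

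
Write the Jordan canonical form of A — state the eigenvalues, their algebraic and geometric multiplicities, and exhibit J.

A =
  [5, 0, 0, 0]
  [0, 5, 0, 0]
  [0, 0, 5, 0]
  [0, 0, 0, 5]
J_1(5) ⊕ J_1(5) ⊕ J_1(5) ⊕ J_1(5)

The characteristic polynomial is
  det(x·I − A) = x^4 - 20*x^3 + 150*x^2 - 500*x + 625 = (x - 5)^4

Eigenvalues and multiplicities (the geometric multiplicity of λ is n − rank(A − λI), which equals the number of Jordan blocks for λ):
  λ = 5: algebraic multiplicity = 4, geometric multiplicity = 4

Determining the block sizes for each eigenvalue:
  λ = 5: gm = am = 4, so every block has size 1 → block sizes [1, 1, 1, 1]

Assembling the blocks gives a Jordan form
J =
  [5, 0, 0, 0]
  [0, 5, 0, 0]
  [0, 0, 5, 0]
  [0, 0, 0, 5]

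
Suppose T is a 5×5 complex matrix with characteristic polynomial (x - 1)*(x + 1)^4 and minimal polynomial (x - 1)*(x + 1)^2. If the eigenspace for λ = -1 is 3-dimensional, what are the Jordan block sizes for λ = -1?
Block sizes for λ = -1: [2, 1, 1]

Step 1 — from the characteristic polynomial, algebraic multiplicity of λ = -1 is 4. From dim ker(T − (-1)·I) = 3, there are exactly 3 Jordan blocks for λ = -1.
Step 2 — from the minimal polynomial, the factor (x + 1)^2 tells us the largest block for λ = -1 has size 2.
Step 3 — with total size 4, 3 blocks, and largest block 2, the block sizes (in nonincreasing order) are [2, 1, 1].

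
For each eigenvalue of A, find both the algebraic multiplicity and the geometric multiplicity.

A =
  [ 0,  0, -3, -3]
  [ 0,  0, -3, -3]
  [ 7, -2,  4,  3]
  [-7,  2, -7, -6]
λ = -3: alg = 1, geom = 1; λ = 0: alg = 2, geom = 2; λ = 1: alg = 1, geom = 1

Step 1 — factor the characteristic polynomial to read off the algebraic multiplicities:
  χ_A(x) = x^2*(x - 1)*(x + 3)

Step 2 — compute geometric multiplicities via the rank-nullity identity g(λ) = n − rank(A − λI):
  rank(A − (-3)·I) = 3, so dim ker(A − (-3)·I) = n − 3 = 1
  rank(A − (0)·I) = 2, so dim ker(A − (0)·I) = n − 2 = 2
  rank(A − (1)·I) = 3, so dim ker(A − (1)·I) = n − 3 = 1

Summary:
  λ = -3: algebraic multiplicity = 1, geometric multiplicity = 1
  λ = 0: algebraic multiplicity = 2, geometric multiplicity = 2
  λ = 1: algebraic multiplicity = 1, geometric multiplicity = 1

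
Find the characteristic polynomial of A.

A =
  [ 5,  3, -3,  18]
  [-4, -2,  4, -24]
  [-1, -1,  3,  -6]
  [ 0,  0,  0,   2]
x^4 - 8*x^3 + 24*x^2 - 32*x + 16

Expanding det(x·I − A) (e.g. by cofactor expansion or by noting that A is similar to its Jordan form J, which has the same characteristic polynomial as A) gives
  χ_A(x) = x^4 - 8*x^3 + 24*x^2 - 32*x + 16
which factors as (x - 2)^4. The eigenvalues (with algebraic multiplicities) are λ = 2 with multiplicity 4.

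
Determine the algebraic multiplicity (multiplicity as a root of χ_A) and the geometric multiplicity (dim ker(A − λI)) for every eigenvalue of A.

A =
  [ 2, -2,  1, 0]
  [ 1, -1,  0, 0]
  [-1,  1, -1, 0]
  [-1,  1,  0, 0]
λ = 0: alg = 4, geom = 2

Step 1 — factor the characteristic polynomial to read off the algebraic multiplicities:
  χ_A(x) = x^4

Step 2 — compute geometric multiplicities via the rank-nullity identity g(λ) = n − rank(A − λI):
  rank(A − (0)·I) = 2, so dim ker(A − (0)·I) = n − 2 = 2

Summary:
  λ = 0: algebraic multiplicity = 4, geometric multiplicity = 2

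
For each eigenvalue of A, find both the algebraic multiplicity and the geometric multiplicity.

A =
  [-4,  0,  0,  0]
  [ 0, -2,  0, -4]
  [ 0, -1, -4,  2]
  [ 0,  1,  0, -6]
λ = -4: alg = 4, geom = 3

Step 1 — factor the characteristic polynomial to read off the algebraic multiplicities:
  χ_A(x) = (x + 4)^4

Step 2 — compute geometric multiplicities via the rank-nullity identity g(λ) = n − rank(A − λI):
  rank(A − (-4)·I) = 1, so dim ker(A − (-4)·I) = n − 1 = 3

Summary:
  λ = -4: algebraic multiplicity = 4, geometric multiplicity = 3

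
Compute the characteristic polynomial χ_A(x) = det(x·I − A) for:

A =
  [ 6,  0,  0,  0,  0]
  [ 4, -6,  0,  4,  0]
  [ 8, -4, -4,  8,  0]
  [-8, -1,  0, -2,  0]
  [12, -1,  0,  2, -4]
x^5 + 10*x^4 - 320*x^2 - 1280*x - 1536

Expanding det(x·I − A) (e.g. by cofactor expansion or by noting that A is similar to its Jordan form J, which has the same characteristic polynomial as A) gives
  χ_A(x) = x^5 + 10*x^4 - 320*x^2 - 1280*x - 1536
which factors as (x - 6)*(x + 4)^4. The eigenvalues (with algebraic multiplicities) are λ = -4 with multiplicity 4, λ = 6 with multiplicity 1.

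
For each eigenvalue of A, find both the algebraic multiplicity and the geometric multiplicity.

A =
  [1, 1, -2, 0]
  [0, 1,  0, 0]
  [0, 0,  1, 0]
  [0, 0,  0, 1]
λ = 1: alg = 4, geom = 3

Step 1 — factor the characteristic polynomial to read off the algebraic multiplicities:
  χ_A(x) = (x - 1)^4

Step 2 — compute geometric multiplicities via the rank-nullity identity g(λ) = n − rank(A − λI):
  rank(A − (1)·I) = 1, so dim ker(A − (1)·I) = n − 1 = 3

Summary:
  λ = 1: algebraic multiplicity = 4, geometric multiplicity = 3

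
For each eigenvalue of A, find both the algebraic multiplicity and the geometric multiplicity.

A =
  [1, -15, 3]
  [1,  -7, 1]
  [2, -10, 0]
λ = -2: alg = 3, geom = 2

Step 1 — factor the characteristic polynomial to read off the algebraic multiplicities:
  χ_A(x) = (x + 2)^3

Step 2 — compute geometric multiplicities via the rank-nullity identity g(λ) = n − rank(A − λI):
  rank(A − (-2)·I) = 1, so dim ker(A − (-2)·I) = n − 1 = 2

Summary:
  λ = -2: algebraic multiplicity = 3, geometric multiplicity = 2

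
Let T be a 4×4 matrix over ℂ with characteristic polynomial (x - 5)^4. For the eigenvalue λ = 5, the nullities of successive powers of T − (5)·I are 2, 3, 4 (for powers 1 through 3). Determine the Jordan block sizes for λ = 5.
Block sizes for λ = 5: [3, 1]

From the dimensions of kernels of powers, the number of Jordan blocks of size at least j is d_j − d_{j−1} where d_j = dim ker(N^j) (with d_0 = 0). Computing the differences gives [2, 1, 1].
The number of blocks of size exactly k is (#blocks of size ≥ k) − (#blocks of size ≥ k + 1), so the partition is: 1 block(s) of size 1, 1 block(s) of size 3.
In nonincreasing order the block sizes are [3, 1].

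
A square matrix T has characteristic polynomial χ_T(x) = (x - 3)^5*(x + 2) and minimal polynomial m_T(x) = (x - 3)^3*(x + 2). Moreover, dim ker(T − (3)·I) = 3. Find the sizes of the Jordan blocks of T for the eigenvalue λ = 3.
Block sizes for λ = 3: [3, 1, 1]

Step 1 — from the characteristic polynomial, algebraic multiplicity of λ = 3 is 5. From dim ker(T − (3)·I) = 3, there are exactly 3 Jordan blocks for λ = 3.
Step 2 — from the minimal polynomial, the factor (x − 3)^3 tells us the largest block for λ = 3 has size 3.
Step 3 — with total size 5, 3 blocks, and largest block 3, the block sizes (in nonincreasing order) are [3, 1, 1].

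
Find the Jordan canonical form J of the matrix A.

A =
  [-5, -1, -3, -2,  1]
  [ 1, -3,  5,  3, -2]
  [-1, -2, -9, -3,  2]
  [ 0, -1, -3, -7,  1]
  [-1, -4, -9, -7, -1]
J_3(-5) ⊕ J_2(-5)

The characteristic polynomial is
  det(x·I − A) = x^5 + 25*x^4 + 250*x^3 + 1250*x^2 + 3125*x + 3125 = (x + 5)^5

Eigenvalues and multiplicities (the geometric multiplicity of λ is n − rank(A − λI), which equals the number of Jordan blocks for λ):
  λ = -5: algebraic multiplicity = 5, geometric multiplicity = 2

Determining the block sizes for each eigenvalue:
  λ = -5: with am = 5 and gm = 2, the partition is not yet determined (e.g. several partitions of 5 into 2 parts exist). Let N = A − (-5)·I. Computing rank(N^1) = 3, rank(N^2) = 1, rank(N^3) = 0; the number of blocks of size ≥ j is rank(N^{j−1}) − rank(N^j), giving [2, 2, 1]. So we have 1 block(s) of size 3, 1 block(s) of size 2 → block sizes [3, 2]

Assembling the blocks gives a Jordan form
J =
  [-5,  1,  0,  0,  0]
  [ 0, -5,  1,  0,  0]
  [ 0,  0, -5,  0,  0]
  [ 0,  0,  0, -5,  1]
  [ 0,  0,  0,  0, -5]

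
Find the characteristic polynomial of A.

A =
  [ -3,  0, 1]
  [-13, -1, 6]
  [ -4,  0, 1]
x^3 + 3*x^2 + 3*x + 1

Expanding det(x·I − A) (e.g. by cofactor expansion or by noting that A is similar to its Jordan form J, which has the same characteristic polynomial as A) gives
  χ_A(x) = x^3 + 3*x^2 + 3*x + 1
which factors as (x + 1)^3. The eigenvalues (with algebraic multiplicities) are λ = -1 with multiplicity 3.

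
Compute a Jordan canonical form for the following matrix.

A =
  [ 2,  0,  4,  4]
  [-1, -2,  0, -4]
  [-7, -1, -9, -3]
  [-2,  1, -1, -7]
J_2(-4) ⊕ J_2(-4)

The characteristic polynomial is
  det(x·I − A) = x^4 + 16*x^3 + 96*x^2 + 256*x + 256 = (x + 4)^4

Eigenvalues and multiplicities (the geometric multiplicity of λ is n − rank(A − λI), which equals the number of Jordan blocks for λ):
  λ = -4: algebraic multiplicity = 4, geometric multiplicity = 2

Determining the block sizes for each eigenvalue:
  λ = -4: with am = 4 and gm = 2, the partition is not yet determined (e.g. several partitions of 4 into 2 parts exist). Let N = A − (-4)·I. Computing rank(N^1) = 2, rank(N^2) = 0; the number of blocks of size ≥ j is rank(N^{j−1}) − rank(N^j), giving [2, 2]. So we have 2 block(s) of size 2 → block sizes [2, 2]

Assembling the blocks gives a Jordan form
J =
  [-4,  1,  0,  0]
  [ 0, -4,  0,  0]
  [ 0,  0, -4,  1]
  [ 0,  0,  0, -4]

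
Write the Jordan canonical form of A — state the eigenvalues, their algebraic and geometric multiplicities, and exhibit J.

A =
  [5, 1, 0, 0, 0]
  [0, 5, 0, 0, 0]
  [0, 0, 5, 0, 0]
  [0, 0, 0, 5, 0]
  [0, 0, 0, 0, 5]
J_2(5) ⊕ J_1(5) ⊕ J_1(5) ⊕ J_1(5)

The characteristic polynomial is
  det(x·I − A) = x^5 - 25*x^4 + 250*x^3 - 1250*x^2 + 3125*x - 3125 = (x - 5)^5

Eigenvalues and multiplicities (the geometric multiplicity of λ is n − rank(A − λI), which equals the number of Jordan blocks for λ):
  λ = 5: algebraic multiplicity = 5, geometric multiplicity = 4

Determining the block sizes for each eigenvalue:
  λ = 5: 4 blocks summing to 5 forces exactly one block of size 2 and the rest size 1 → block sizes [2, 1, 1, 1]

Assembling the blocks gives a Jordan form
J =
  [5, 1, 0, 0, 0]
  [0, 5, 0, 0, 0]
  [0, 0, 5, 0, 0]
  [0, 0, 0, 5, 0]
  [0, 0, 0, 0, 5]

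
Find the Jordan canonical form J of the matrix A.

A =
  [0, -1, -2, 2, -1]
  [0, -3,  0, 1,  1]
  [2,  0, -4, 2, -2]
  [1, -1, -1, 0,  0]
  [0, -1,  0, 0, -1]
J_2(-2) ⊕ J_1(-2) ⊕ J_2(-1)

The characteristic polynomial is
  det(x·I − A) = x^5 + 8*x^4 + 25*x^3 + 38*x^2 + 28*x + 8 = (x + 1)^2*(x + 2)^3

Eigenvalues and multiplicities (the geometric multiplicity of λ is n − rank(A − λI), which equals the number of Jordan blocks for λ):
  λ = -2: algebraic multiplicity = 3, geometric multiplicity = 2
  λ = -1: algebraic multiplicity = 2, geometric multiplicity = 1

Determining the block sizes for each eigenvalue:
  λ = -2: 2 blocks summing to 3 forces exactly one block of size 2 and the rest size 1 → block sizes [2, 1]
  λ = -1: one block (gm = 1), so the single block has size am = 2 → block sizes [2]

Assembling the blocks gives a Jordan form
J =
  [-2,  1,  0,  0,  0]
  [ 0, -2,  0,  0,  0]
  [ 0,  0, -2,  0,  0]
  [ 0,  0,  0, -1,  1]
  [ 0,  0,  0,  0, -1]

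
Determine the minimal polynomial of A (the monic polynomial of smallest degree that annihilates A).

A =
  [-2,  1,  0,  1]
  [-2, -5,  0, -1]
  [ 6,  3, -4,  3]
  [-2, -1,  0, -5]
x^2 + 8*x + 16

The characteristic polynomial is χ_A(x) = (x + 4)^4, so the eigenvalues are known. The minimal polynomial is
  m_A(x) = Π_λ (x − λ)^{k_λ}
where k_λ is the size of the *largest* Jordan block for λ (equivalently, the smallest k with (A − λI)^k v = 0 for every generalised eigenvector v of λ).

  λ = -4: largest Jordan block has size 2, contributing (x + 4)^2

So m_A(x) = (x + 4)^2 = x^2 + 8*x + 16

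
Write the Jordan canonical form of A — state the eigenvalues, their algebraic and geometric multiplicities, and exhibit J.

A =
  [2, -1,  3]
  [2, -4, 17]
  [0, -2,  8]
J_3(2)

The characteristic polynomial is
  det(x·I − A) = x^3 - 6*x^2 + 12*x - 8 = (x - 2)^3

Eigenvalues and multiplicities (the geometric multiplicity of λ is n − rank(A − λI), which equals the number of Jordan blocks for λ):
  λ = 2: algebraic multiplicity = 3, geometric multiplicity = 1

Determining the block sizes for each eigenvalue:
  λ = 2: one block (gm = 1), so the single block has size am = 3 → block sizes [3]

Assembling the blocks gives a Jordan form
J =
  [2, 1, 0]
  [0, 2, 1]
  [0, 0, 2]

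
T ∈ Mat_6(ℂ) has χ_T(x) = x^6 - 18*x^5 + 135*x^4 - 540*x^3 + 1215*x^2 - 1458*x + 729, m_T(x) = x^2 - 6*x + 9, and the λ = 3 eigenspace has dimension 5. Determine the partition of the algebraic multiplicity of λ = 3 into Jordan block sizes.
Block sizes for λ = 3: [2, 1, 1, 1, 1]

Step 1 — from the characteristic polynomial, algebraic multiplicity of λ = 3 is 6. From dim ker(T − (3)·I) = 5, there are exactly 5 Jordan blocks for λ = 3.
Step 2 — from the minimal polynomial, the factor (x − 3)^2 tells us the largest block for λ = 3 has size 2.
Step 3 — with total size 6, 5 blocks, and largest block 2, the block sizes (in nonincreasing order) are [2, 1, 1, 1, 1].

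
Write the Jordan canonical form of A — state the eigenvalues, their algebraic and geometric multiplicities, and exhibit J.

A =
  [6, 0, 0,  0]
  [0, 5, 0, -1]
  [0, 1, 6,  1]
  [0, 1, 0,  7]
J_2(6) ⊕ J_1(6) ⊕ J_1(6)

The characteristic polynomial is
  det(x·I − A) = x^4 - 24*x^3 + 216*x^2 - 864*x + 1296 = (x - 6)^4

Eigenvalues and multiplicities (the geometric multiplicity of λ is n − rank(A − λI), which equals the number of Jordan blocks for λ):
  λ = 6: algebraic multiplicity = 4, geometric multiplicity = 3

Determining the block sizes for each eigenvalue:
  λ = 6: 3 blocks summing to 4 forces exactly one block of size 2 and the rest size 1 → block sizes [2, 1, 1]

Assembling the blocks gives a Jordan form
J =
  [6, 1, 0, 0]
  [0, 6, 0, 0]
  [0, 0, 6, 0]
  [0, 0, 0, 6]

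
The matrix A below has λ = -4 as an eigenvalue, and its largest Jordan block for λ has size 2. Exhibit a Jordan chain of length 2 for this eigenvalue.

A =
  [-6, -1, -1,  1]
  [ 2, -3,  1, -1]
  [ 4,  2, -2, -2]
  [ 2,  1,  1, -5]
A Jordan chain for λ = -4 of length 2:
v_1 = (-2, 2, 4, 2)ᵀ
v_2 = (1, 0, 0, 0)ᵀ

Let N = A − (-4)·I. We want v_2 with N^2 v_2 = 0 but N^1 v_2 ≠ 0; then v_{j-1} := N · v_j for j = 2, …, 2.

Pick v_2 = (1, 0, 0, 0)ᵀ.
Then v_1 = N · v_2 = (-2, 2, 4, 2)ᵀ.

Sanity check: (A − (-4)·I) v_1 = (0, 0, 0, 0)ᵀ = 0. ✓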